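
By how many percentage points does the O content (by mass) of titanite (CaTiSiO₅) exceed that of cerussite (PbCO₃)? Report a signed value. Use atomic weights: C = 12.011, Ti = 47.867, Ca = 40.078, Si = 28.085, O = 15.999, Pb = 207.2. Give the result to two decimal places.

First mineral: 79.995 g O in 196.025 g formula = 40.81 wt% O.
Second mineral: 47.997 g O in 267.208 g formula = 17.96 wt% O.
40.81% − 17.96% gives a difference of 22.85 percentage points.

22.85 percentage points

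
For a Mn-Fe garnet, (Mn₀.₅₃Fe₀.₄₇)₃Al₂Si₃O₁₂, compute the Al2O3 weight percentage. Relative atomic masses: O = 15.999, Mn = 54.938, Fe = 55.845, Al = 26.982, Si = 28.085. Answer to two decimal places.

M((Mn₀.₅₃Fe₀.₄₇)₃Al₂Si₃O₁₂) = 496.300 g/mol; M(Al2O3) = 101.961 g/mol.
Moles Al2O3 per formula unit = 2 Al ÷ 2 = 1.0000.
Al2O3 fraction = (1.0000 × 101.961) / 496.300 = 101.961/496.300 = 0.2054.

20.54 wt%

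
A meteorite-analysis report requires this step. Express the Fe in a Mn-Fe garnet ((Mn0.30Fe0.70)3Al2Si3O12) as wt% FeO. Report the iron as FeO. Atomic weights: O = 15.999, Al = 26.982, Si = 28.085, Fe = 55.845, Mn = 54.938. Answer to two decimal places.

30.36 wt%

Molar mass of (Mn0.30Fe0.70)3Al2Si3O12 = 0.90*54.938 + 2.10*55.845 + 2*26.982 + 3*28.085 + 12*15.999 = 496.926 g/mol.
Each formula unit contains 2.10 Fe, equivalent to 2.10/1 = 2.1000 mol FeO.
M(FeO) = 1×55.845 + 1×15.999 = 71.844 g/mol.
Mass of FeO per formula unit = 2.1000 × 71.844 = 150.872 g.
FeO wt% = 150.872 / 496.926 × 100 = 30.36%.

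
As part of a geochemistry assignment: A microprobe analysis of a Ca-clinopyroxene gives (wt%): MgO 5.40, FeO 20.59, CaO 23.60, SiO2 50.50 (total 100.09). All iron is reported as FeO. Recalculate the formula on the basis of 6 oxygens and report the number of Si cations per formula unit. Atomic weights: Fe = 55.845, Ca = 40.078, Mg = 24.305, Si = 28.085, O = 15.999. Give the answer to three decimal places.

MgO (M=40.304): mol = 0.13398; Mg = 0.13398, O = 0.13398.
FeO (M=71.844): mol = 0.28659; Fe = 0.28659, O = 0.28659.
CaO (M=56.077): mol = 0.42085; Ca = 0.42085, O = 0.42085.
SiO2 (M=60.083): mol = 0.84050; Si = 0.84050, O = 1.68100.
ΣO = 2.52242; factor = 6/ΣO = 2.37867.
Si apfu = 0.84050 × 2.37867 = 1.999.

1.999 Si apfu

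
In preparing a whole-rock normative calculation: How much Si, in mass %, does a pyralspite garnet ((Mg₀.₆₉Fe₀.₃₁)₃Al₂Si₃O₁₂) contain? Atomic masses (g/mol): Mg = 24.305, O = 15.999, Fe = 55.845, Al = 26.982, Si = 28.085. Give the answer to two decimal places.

M((Mg₀.₆₉Fe₀.₃₁)₃Al₂Si₃O₁₂) = 432.454 g/mol.
Si contributes 3 × 28.085 = 84.255 g per mole.
84.255/432.454 = 0.1948 → 19.48%.

19.48 mass %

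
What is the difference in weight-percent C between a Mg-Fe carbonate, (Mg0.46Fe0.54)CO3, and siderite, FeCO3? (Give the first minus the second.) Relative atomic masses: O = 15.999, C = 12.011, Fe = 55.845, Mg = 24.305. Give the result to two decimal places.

1.48 percentage points

M((Mg0.46Fe0.54)CO3) = 101.345 g/mol, so wt% C = 12.011/101.345 × 100 = 11.85%.
M(FeCO3) = 115.853 g/mol, so wt% C = 12.011/115.853 × 100 = 10.37%.
11.85 − 10.37 = 1.48 pp.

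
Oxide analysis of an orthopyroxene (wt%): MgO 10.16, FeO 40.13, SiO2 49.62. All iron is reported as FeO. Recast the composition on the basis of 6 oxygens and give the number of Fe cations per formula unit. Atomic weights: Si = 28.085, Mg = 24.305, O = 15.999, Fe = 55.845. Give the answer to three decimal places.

10.16 wt% MgO ÷ 40.304 g/mol = 0.25208 mol, giving 0.25208 Mg and 0.25208 O.
40.13 wt% FeO ÷ 71.844 g/mol = 0.55857 mol, giving 0.55857 Fe and 0.55857 O.
49.62 wt% SiO2 ÷ 60.083 g/mol = 0.82586 mol, giving 0.82586 Si and 1.65172 O.
Oxygen sums to 2.46237; scaling by 6/2.46237 = 2.43668 puts the formula on 6 O.
Fe: 0.55857 × 2.43668 = 1.361 atoms per formula unit.

1.361 Fe apfu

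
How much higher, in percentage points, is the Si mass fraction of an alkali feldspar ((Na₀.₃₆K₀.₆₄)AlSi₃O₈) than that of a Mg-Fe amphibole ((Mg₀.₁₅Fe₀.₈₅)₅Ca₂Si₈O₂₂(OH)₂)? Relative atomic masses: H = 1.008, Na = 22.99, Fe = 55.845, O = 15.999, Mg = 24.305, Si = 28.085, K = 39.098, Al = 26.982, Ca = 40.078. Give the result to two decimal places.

Si in (Na₀.₃₆K₀.₆₄)AlSi₃O₈: molar mass 272.528 g/mol; 3×28.085 = 84.255 g → 30.92 wt%.
Si in (Mg₀.₁₅Fe₀.₈₅)₅Ca₂Si₈O₂₂(OH)₂: molar mass 946.398 g/mol; 8×28.085 = 224.680 g → 23.74 wt%.
Difference = 30.92 − 23.74 = 7.18 percentage points.

7.18 percentage points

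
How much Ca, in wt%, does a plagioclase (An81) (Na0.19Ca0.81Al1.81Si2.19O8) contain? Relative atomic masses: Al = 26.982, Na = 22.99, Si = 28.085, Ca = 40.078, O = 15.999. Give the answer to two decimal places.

11.80 wt%

Formula mass = 0.19·22.99 + 0.81·40.078 + 1.81·26.982 + 2.19·28.085 + 8·15.999 = 275.167 g/mol, of which 32.463 g is Ca.
So Ca makes up 32.463/275.167 = 0.1180 of the mass, i.e. 11.80%.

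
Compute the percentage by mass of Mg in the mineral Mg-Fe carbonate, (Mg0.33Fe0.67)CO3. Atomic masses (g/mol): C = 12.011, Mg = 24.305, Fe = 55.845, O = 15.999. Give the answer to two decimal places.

7.61 mass %

M((Mg0.33Fe0.67)CO3) = 105.445 g/mol.
Mg contributes 0.33 × 24.305 = 8.021 g per mole.
8.021/105.445 = 0.0761 → 7.61%.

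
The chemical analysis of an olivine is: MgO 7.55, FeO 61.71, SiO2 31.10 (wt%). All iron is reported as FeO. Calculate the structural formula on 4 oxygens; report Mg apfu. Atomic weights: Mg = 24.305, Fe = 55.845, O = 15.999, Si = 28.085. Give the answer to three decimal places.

MgO: 7.55/40.304 = 0.18733 mol → 0.18733 mol Mg, 0.18733 mol O.
FeO: 61.71/71.844 = 0.85894 mol → 0.85894 mol Fe, 0.85894 mol O.
SiO2: 31.10/60.083 = 0.51762 mol → 0.51762 mol Si, 1.03524 mol O.
Total oxygen = 2.08151 mol. Normalization factor = 4/2.08151 = 1.92168.
Mg per 4 O = 0.18733 × 1.92168 = 0.360.

0.360 Mg apfu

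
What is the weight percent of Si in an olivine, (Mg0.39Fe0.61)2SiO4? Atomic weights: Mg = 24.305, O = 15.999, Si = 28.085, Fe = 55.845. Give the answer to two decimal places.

M((Mg0.39Fe0.61)2SiO4) = 179.170 g/mol.
Si contributes 1 × 28.085 = 28.085 g per mole.
28.085/179.170 = 0.1568 → 15.68%.

15.68 weight percent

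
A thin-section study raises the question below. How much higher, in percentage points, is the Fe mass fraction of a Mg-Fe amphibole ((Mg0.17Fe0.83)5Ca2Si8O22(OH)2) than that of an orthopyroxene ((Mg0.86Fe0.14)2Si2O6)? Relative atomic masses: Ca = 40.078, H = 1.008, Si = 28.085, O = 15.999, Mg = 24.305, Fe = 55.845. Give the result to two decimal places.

Fe in (Mg0.17Fe0.83)5Ca2Si8O22(OH)2: molar mass 943.244 g/mol; 4.15×55.845 = 231.757 g → 24.57 wt%.
Fe in (Mg0.86Fe0.14)2Si2O6: molar mass 209.605 g/mol; 0.28×55.845 = 15.637 g → 7.46 wt%.
Difference = 24.57 − 7.46 = 17.11 percentage points.

17.11 percentage points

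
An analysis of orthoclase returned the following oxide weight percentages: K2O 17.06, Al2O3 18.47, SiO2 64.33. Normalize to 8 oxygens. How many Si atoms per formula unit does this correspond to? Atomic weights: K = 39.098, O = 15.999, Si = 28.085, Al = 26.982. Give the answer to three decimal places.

2.989 Si apfu

17.06 wt% K2O ÷ 94.195 g/mol = 0.18111 mol, giving 0.36222 K and 0.18111 O.
18.47 wt% Al2O3 ÷ 101.961 g/mol = 0.18115 mol, giving 0.36230 Al and 0.54345 O.
64.33 wt% SiO2 ÷ 60.083 g/mol = 1.07069 mol, giving 1.07069 Si and 2.14138 O.
Oxygen sums to 2.86594; scaling by 8/2.86594 = 2.79141 puts the formula on 8 O.
Si: 1.07069 × 2.79141 = 2.989 atoms per formula unit.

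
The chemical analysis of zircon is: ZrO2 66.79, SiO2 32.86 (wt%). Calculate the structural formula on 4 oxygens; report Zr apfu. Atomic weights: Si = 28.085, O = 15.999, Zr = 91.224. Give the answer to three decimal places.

ZrO2: 66.79/123.222 = 0.54203 mol → 0.54203 mol Zr, 1.08406 mol O.
SiO2: 32.86/60.083 = 0.54691 mol → 0.54691 mol Si, 1.09382 mol O.
Total oxygen = 2.17788 mol. Normalization factor = 4/2.17788 = 1.83665.
Zr per 4 O = 0.54203 × 1.83665 = 0.996.

0.996 Zr apfu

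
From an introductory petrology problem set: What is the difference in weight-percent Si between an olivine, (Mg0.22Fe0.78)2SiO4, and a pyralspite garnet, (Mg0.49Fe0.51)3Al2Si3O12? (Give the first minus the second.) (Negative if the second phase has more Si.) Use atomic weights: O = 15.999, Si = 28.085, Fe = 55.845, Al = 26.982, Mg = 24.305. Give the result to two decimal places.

-3.88 percentage points

First mineral: 28.085 g Si in 189.893 g formula = 14.79 wt% Si.
Second mineral: 84.255 g Si in 451.378 g formula = 18.67 wt% Si.
14.79% − 18.67% gives a difference of -3.88 percentage points.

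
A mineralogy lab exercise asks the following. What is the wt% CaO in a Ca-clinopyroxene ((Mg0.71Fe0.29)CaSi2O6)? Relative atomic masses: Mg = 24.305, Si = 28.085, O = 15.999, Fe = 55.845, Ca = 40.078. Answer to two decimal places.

24.85 wt%

M((Mg0.71Fe0.29)CaSi2O6) = 225.694 g/mol; M(CaO) = 56.077 g/mol.
Moles CaO per formula unit = 1 Ca ÷ 1 = 1.0000.
CaO fraction = (1.0000 × 56.077) / 225.694 = 56.077/225.694 = 0.2485.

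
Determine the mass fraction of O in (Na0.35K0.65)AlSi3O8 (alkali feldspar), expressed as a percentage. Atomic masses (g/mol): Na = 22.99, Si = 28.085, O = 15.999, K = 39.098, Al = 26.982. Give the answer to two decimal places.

M((Na0.35K0.65)AlSi3O8) = 272.689 g/mol.
O contributes 8 × 15.999 = 127.992 g per mole.
127.992/272.689 = 0.4694 → 46.94%.

46.94 wt%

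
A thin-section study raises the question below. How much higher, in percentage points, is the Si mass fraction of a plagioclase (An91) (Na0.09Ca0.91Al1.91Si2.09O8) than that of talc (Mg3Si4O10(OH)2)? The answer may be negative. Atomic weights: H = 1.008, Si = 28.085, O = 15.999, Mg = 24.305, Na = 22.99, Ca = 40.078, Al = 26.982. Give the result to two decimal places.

-8.41 percentage points

First mineral: 58.698 g Si in 276.765 g formula = 21.21 wt% Si.
Second mineral: 112.340 g Si in 379.259 g formula = 29.62 wt% Si.
21.21% − 29.62% gives a difference of -8.41 percentage points.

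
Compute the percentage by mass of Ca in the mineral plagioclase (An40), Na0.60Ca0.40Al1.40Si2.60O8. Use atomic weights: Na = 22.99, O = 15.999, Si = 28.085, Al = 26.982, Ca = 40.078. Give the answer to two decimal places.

Formula mass = 0.60×22.99 + 0.40×40.078 + 1.40×26.982 + 2.60×28.085 + 8×15.999 = 268.613 g/mol, of which 16.031 g is Ca.
So Ca makes up 16.031/268.613 = 0.0597 of the mass, i.e. 5.97%.

5.97 weight percent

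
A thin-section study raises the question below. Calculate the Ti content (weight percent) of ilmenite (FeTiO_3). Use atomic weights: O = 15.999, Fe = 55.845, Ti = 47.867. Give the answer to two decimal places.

Molar mass of FeTiO_3: 1·55.845 + 1·47.867 + 3·15.999 = 151.709 g/mol.
Mass of Ti per formula unit: 1 × 47.867 = 47.867 g.
Weight fraction Ti = 47.867 / 151.709 = 0.3155.

31.55 weight percent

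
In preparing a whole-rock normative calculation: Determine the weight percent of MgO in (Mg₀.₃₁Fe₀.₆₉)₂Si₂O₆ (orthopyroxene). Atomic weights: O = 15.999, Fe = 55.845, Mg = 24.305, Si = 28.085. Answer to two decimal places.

10.23 wt%

Molar mass of (Mg₀.₃₁Fe₀.₆₉)₂Si₂O₆ = 0.62*24.305 + 1.38*55.845 + 2*28.085 + 6*15.999 = 244.299 g/mol.
Each formula unit contains 0.62 Mg, equivalent to 0.62/1 = 0.6200 mol MgO.
M(MgO) = 1×24.305 + 1×15.999 = 40.304 g/mol.
Mass of MgO per formula unit = 0.6200 × 40.304 = 24.988 g.
MgO wt% = 24.988 / 244.299 × 100 = 10.23%.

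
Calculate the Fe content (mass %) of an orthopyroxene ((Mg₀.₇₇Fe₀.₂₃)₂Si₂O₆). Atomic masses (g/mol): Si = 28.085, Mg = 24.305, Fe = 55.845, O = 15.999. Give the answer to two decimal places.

11.93 mass %

Molar mass of (Mg₀.₇₇Fe₀.₂₃)₂Si₂O₆: 1.54×24.305 + 0.46×55.845 + 2×28.085 + 6×15.999 = 215.282 g/mol.
Mass of Fe per formula unit: 0.46 × 55.845 = 25.689 g.
Weight fraction Fe = 25.689 / 215.282 = 0.1193.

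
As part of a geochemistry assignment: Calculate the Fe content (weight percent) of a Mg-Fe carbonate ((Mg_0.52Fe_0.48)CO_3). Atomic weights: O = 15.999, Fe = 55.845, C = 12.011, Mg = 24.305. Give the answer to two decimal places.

Molar mass of (Mg_0.52Fe_0.48)CO_3: 0.52·24.305 + 0.48·55.845 + 1·12.011 + 3·15.999 = 99.452 g/mol.
Mass of Fe per formula unit: 0.48 × 55.845 = 26.806 g.
Weight fraction Fe = 26.806 / 99.452 = 0.2695.

26.95 weight percent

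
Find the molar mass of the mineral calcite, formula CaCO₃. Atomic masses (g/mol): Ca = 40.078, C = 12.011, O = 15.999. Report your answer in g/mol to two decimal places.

M = 1*40.078 + 1*12.011 + 3*15.999

100.09 g/mol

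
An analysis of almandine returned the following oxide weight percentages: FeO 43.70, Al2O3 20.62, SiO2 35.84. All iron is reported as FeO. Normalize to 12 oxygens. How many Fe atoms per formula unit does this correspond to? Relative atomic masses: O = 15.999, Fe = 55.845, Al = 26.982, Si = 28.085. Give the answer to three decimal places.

3.031 Fe apfu

43.70 wt% FeO ÷ 71.844 g/mol = 0.60826 mol, giving 0.60826 Fe and 0.60826 O.
20.62 wt% Al2O3 ÷ 101.961 g/mol = 0.20223 mol, giving 0.40446 Al and 0.60669 O.
35.84 wt% SiO2 ÷ 60.083 g/mol = 0.59651 mol, giving 0.59651 Si and 1.19302 O.
Oxygen sums to 2.40797; scaling by 12/2.40797 = 4.98345 puts the formula on 12 O.
Fe: 0.60826 × 4.98345 = 3.031 atoms per formula unit.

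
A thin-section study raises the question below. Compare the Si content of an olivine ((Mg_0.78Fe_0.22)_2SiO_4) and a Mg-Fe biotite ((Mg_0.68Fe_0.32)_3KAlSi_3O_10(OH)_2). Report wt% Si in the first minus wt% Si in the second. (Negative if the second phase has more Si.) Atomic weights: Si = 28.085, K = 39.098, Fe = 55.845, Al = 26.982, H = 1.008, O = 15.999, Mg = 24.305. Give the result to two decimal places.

First mineral: 28.085 g Si in 154.569 g formula = 18.17 wt% Si.
Second mineral: 84.255 g Si in 447.532 g formula = 18.83 wt% Si.
18.17% − 18.83% gives a difference of -0.66 percentage points.

-0.66 percentage points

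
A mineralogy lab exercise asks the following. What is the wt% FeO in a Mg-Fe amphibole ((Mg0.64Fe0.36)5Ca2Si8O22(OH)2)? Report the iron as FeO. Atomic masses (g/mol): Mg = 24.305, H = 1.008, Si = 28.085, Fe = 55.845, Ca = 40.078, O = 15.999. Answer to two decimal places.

Formula mass = 869.125 g/mol.
1.80 Fe → 1.8000 mol FeO per formula unit; M(FeO) = 71.844, so FeO mass = 129.319 g.
129.319/869.125 × 100 = 14.88 wt%.

14.88 wt%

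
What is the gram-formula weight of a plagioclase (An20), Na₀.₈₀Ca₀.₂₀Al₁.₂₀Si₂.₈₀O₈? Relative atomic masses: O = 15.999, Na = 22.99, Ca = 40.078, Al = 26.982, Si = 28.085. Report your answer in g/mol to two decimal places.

Na: 0.80 × 22.99 = 18.3920
Ca: 0.20 × 40.078 = 8.0156
Al: 1.20 × 26.982 = 32.3784
Si: 2.80 × 28.085 = 78.6380
O: 8 × 15.999 = 127.9920
Summing the contributions gives the formula mass.

265.42 g/mol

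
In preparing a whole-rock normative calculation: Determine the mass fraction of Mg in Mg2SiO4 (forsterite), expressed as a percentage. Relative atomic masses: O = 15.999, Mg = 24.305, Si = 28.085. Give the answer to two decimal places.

Molar mass of Mg2SiO4: 2×24.305 + 1×28.085 + 4×15.999 = 140.691 g/mol.
Mass of Mg per formula unit: 2 × 24.305 = 48.610 g.
Weight fraction Mg = 48.610 / 140.691 = 0.3455.

34.55 mass %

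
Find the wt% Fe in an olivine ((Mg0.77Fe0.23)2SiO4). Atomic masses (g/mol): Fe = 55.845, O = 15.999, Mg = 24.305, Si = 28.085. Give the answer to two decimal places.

M((Mg0.77Fe0.23)2SiO4) = 155.199 g/mol.
Fe contributes 0.46 × 55.845 = 25.689 g per mole.
25.689/155.199 = 0.1655 → 16.55%.

16.55 mass %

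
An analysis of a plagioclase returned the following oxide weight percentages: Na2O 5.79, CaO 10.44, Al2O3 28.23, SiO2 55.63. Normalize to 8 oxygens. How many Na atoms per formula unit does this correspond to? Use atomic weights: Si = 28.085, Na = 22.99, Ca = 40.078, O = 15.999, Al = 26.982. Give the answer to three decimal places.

Na2O: 5.79/61.979 = 0.09342 mol → 0.18684 mol Na, 0.09342 mol O.
CaO: 10.44/56.077 = 0.18617 mol → 0.18617 mol Ca, 0.18617 mol O.
Al2O3: 28.23/101.961 = 0.27687 mol → 0.55374 mol Al, 0.83061 mol O.
SiO2: 55.63/60.083 = 0.92589 mol → 0.92589 mol Si, 1.85178 mol O.
Total oxygen = 2.96198 mol. Normalization factor = 8/2.96198 = 2.70090.
Na per 8 O = 0.18684 × 2.70090 = 0.505.

0.505 Na apfu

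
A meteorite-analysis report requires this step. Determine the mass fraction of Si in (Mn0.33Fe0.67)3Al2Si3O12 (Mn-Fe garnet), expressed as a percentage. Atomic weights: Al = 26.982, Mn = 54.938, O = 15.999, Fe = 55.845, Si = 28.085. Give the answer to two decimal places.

16.96 mass %

Molar mass of (Mn0.33Fe0.67)3Al2Si3O12: 0.99×54.938 + 2.01×55.845 + 2×26.982 + 3×28.085 + 12×15.999 = 496.844 g/mol.
Mass of Si per formula unit: 3 × 28.085 = 84.255 g.
Weight fraction Si = 84.255 / 496.844 = 0.1696.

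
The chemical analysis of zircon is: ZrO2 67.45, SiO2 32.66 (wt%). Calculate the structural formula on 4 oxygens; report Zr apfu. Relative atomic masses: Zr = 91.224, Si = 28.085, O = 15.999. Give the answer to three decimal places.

1.003 Zr apfu

67.45 wt% ZrO2 ÷ 123.222 g/mol = 0.54739 mol, giving 0.54739 Zr and 1.09478 O.
32.66 wt% SiO2 ÷ 60.083 g/mol = 0.54358 mol, giving 0.54358 Si and 1.08716 O.
Oxygen sums to 2.18194; scaling by 4/2.18194 = 1.83323 puts the formula on 4 O.
Zr: 0.54739 × 1.83323 = 1.003 atoms per formula unit.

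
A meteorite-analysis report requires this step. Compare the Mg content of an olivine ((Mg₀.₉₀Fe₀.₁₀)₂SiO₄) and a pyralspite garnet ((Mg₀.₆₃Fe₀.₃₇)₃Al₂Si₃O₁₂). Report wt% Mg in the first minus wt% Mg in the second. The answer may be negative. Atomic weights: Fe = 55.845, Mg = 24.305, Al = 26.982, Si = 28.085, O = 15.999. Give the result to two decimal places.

First mineral: 43.749 g Mg in 146.999 g formula = 29.76 wt% Mg.
Second mineral: 45.936 g Mg in 438.131 g formula = 10.48 wt% Mg.
29.76% − 10.48% gives a difference of 19.28 percentage points.

19.28 percentage points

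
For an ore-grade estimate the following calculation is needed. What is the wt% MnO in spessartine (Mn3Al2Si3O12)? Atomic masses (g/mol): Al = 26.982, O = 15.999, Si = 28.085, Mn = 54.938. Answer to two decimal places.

Molar mass of Mn3Al2Si3O12 = 3*54.938 + 2*26.982 + 3*28.085 + 12*15.999 = 495.021 g/mol.
Each formula unit contains 3 Mn, equivalent to 3/1 = 3.0000 mol MnO.
M(MnO) = 1×54.938 + 1×15.999 = 70.937 g/mol.
Mass of MnO per formula unit = 3.0000 × 70.937 = 212.811 g.
MnO wt% = 212.811 / 495.021 × 100 = 42.99%.

42.99 wt%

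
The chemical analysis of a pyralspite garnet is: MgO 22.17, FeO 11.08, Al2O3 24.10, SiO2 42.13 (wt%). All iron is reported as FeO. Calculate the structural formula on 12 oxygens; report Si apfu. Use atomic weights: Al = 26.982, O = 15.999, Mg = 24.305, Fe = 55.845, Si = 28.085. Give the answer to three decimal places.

2.988 Si apfu

22.17 wt% MgO ÷ 40.304 g/mol = 0.55007 mol, giving 0.55007 Mg and 0.55007 O.
11.08 wt% FeO ÷ 71.844 g/mol = 0.15422 mol, giving 0.15422 Fe and 0.15422 O.
24.10 wt% Al2O3 ÷ 101.961 g/mol = 0.23636 mol, giving 0.47272 Al and 0.70908 O.
42.13 wt% SiO2 ÷ 60.083 g/mol = 0.70120 mol, giving 0.70120 Si and 1.40240 O.
Oxygen sums to 2.81577; scaling by 12/2.81577 = 4.26171 puts the formula on 12 O.
Si: 0.70120 × 4.26171 = 2.988 atoms per formula unit.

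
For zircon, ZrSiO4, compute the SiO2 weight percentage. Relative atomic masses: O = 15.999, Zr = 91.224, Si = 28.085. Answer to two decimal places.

32.78 wt%

M(ZrSiO4) = 183.305 g/mol; M(SiO2) = 60.083 g/mol.
Moles SiO2 per formula unit = 1 Si ÷ 1 = 1.0000.
SiO2 fraction = (1.0000 × 60.083) / 183.305 = 60.083/183.305 = 0.3278.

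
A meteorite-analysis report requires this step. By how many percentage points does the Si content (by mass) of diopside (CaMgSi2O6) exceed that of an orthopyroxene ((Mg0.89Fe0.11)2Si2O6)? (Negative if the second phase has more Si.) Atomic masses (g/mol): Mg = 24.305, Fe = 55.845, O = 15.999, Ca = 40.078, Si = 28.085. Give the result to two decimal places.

First mineral: 56.170 g Si in 216.547 g formula = 25.94 wt% Si.
Second mineral: 56.170 g Si in 207.713 g formula = 27.04 wt% Si.
25.94% − 27.04% gives a difference of -1.10 percentage points.

-1.10 percentage points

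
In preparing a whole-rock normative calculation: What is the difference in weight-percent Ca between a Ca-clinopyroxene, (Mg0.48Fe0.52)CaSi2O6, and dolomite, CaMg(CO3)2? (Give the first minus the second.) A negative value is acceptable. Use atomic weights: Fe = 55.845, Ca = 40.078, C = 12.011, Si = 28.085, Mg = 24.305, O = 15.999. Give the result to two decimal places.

-4.53 percentage points

M((Mg0.48Fe0.52)CaSi2O6) = 232.948 g/mol, so wt% Ca = 40.078/232.948 × 100 = 17.20%.
M(CaMg(CO3)2) = 184.399 g/mol, so wt% Ca = 40.078/184.399 × 100 = 21.73%.
17.20 − 21.73 = -4.53 pp.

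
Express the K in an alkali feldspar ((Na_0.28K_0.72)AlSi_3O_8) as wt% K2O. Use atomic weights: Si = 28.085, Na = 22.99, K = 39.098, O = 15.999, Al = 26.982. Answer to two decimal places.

12.38 wt%

Molar mass of (Na_0.28K_0.72)AlSi_3O_8 = 0.28·22.99 + 0.72·39.098 + 1·26.982 + 3·28.085 + 8·15.999 = 273.817 g/mol.
Each formula unit contains 0.72 K, equivalent to 0.72/2 = 0.3600 mol K2O.
M(K2O) = 2×39.098 + 1×15.999 = 94.195 g/mol.
Mass of K2O per formula unit = 0.3600 × 94.195 = 33.910 g.
K2O wt% = 33.910 / 273.817 × 100 = 12.38%.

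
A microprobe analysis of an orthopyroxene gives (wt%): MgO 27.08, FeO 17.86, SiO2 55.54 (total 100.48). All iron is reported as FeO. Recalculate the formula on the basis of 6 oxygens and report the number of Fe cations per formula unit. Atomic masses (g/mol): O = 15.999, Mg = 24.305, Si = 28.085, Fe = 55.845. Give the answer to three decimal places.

MgO (M=40.304): mol = 0.67189; Mg = 0.67189, O = 0.67189.
FeO (M=71.844): mol = 0.24859; Fe = 0.24859, O = 0.24859.
SiO2 (M=60.083): mol = 0.92439; Si = 0.92439, O = 1.84878.
ΣO = 2.76926; factor = 6/ΣO = 2.16664.
Fe apfu = 0.24859 × 2.16664 = 0.539.

0.539 Fe apfu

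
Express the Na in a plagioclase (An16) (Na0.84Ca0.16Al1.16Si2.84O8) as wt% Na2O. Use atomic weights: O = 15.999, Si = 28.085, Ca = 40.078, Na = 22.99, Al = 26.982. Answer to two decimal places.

Formula mass = 264.777 g/mol.
0.84 Na → 0.4200 mol Na2O per formula unit; M(Na2O) = 61.979, so Na2O mass = 26.031 g.
26.031/264.777 × 100 = 9.83 wt%.

9.83 wt%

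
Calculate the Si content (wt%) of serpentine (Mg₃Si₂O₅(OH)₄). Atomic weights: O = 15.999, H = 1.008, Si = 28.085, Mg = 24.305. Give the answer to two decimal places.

M(Mg₃Si₂O₅(OH)₄) = 277.108 g/mol.
Si contributes 2 × 28.085 = 56.170 g per mole.
56.170/277.108 = 0.2027 → 20.27%.

20.27 wt%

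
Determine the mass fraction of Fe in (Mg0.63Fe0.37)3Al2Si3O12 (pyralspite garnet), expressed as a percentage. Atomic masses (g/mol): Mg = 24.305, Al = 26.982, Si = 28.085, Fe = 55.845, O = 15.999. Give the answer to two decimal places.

14.15 weight percent

Formula mass = 1.89*24.305 + 1.11*55.845 + 2*26.982 + 3*28.085 + 12*15.999 = 438.131 g/mol, of which 61.988 g is Fe.
So Fe makes up 61.988/438.131 = 0.1415 of the mass, i.e. 14.15%.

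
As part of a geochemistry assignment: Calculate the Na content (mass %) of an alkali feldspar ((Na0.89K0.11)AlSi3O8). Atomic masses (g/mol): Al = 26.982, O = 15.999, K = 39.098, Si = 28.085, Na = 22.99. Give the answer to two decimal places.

M((Na0.89K0.11)AlSi3O8) = 263.991 g/mol.
Na contributes 0.89 × 22.99 = 20.461 g per mole.
20.461/263.991 = 0.0775 → 7.75%.

7.75 mass %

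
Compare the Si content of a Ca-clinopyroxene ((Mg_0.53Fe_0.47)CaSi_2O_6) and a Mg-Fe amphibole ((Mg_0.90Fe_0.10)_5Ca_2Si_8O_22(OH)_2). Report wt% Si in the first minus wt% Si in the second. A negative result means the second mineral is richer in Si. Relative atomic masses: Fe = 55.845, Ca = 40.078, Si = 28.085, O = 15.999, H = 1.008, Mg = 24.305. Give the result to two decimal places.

-2.85 percentage points

First mineral: 56.170 g Si in 231.371 g formula = 24.28 wt% Si.
Second mineral: 224.680 g Si in 828.123 g formula = 27.13 wt% Si.
24.28% − 27.13% gives a difference of -2.85 percentage points.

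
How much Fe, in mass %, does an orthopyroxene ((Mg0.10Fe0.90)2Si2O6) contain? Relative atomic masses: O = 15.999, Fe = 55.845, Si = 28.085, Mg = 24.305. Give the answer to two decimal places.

Formula mass = 0.20·24.305 + 1.80·55.845 + 2·28.085 + 6·15.999 = 257.546 g/mol, of which 100.521 g is Fe.
So Fe makes up 100.521/257.546 = 0.3903 of the mass, i.e. 39.03%.

39.03 mass %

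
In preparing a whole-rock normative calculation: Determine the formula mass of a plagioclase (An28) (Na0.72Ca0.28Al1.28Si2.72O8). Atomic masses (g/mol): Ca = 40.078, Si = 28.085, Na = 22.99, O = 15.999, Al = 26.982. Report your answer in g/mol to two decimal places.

266.69 g/mol

M = 0.72(22.99) + 0.28(40.078) + 1.28(26.982) + 2.72(28.085) + 8(15.999)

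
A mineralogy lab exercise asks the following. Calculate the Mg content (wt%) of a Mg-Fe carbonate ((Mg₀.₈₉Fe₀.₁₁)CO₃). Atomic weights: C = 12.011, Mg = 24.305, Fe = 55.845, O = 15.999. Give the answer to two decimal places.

24.64 wt%

Formula mass = 0.89×24.305 + 0.11×55.845 + 1×12.011 + 3×15.999 = 87.782 g/mol, of which 21.631 g is Mg.
So Mg makes up 21.631/87.782 = 0.2464 of the mass, i.e. 24.64%.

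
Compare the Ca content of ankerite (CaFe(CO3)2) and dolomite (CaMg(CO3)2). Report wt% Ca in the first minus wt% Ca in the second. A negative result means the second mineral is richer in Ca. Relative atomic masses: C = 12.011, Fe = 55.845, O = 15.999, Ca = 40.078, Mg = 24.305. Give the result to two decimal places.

-3.17 percentage points

First mineral: 40.078 g Ca in 215.939 g formula = 18.56 wt% Ca.
Second mineral: 40.078 g Ca in 184.399 g formula = 21.73 wt% Ca.
18.56% − 21.73% gives a difference of -3.17 percentage points.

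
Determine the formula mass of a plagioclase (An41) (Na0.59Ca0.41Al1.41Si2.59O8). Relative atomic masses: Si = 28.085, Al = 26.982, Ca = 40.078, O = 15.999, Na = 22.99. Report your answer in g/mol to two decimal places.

268.77 g/mol

M = 0.59*22.99 + 0.41*40.078 + 1.41*26.982 + 2.59*28.085 + 8*15.999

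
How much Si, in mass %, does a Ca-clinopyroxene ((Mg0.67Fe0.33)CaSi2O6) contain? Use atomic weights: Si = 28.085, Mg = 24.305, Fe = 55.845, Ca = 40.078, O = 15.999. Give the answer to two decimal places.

M((Mg0.67Fe0.33)CaSi2O6) = 226.955 g/mol.
Si contributes 2 × 28.085 = 56.170 g per mole.
56.170/226.955 = 0.2475 → 24.75%.

24.75 mass %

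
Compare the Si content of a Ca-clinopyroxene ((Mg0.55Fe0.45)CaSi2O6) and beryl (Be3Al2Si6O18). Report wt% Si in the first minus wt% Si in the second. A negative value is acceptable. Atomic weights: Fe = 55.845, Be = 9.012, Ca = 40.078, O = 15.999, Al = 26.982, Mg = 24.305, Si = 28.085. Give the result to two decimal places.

M((Mg0.55Fe0.45)CaSi2O6) = 230.740 g/mol, so wt% Si = 56.170/230.740 × 100 = 24.34%.
M(Be3Al2Si6O18) = 537.492 g/mol, so wt% Si = 168.510/537.492 × 100 = 31.35%.
24.34 − 31.35 = -7.01 pp.

-7.01 percentage points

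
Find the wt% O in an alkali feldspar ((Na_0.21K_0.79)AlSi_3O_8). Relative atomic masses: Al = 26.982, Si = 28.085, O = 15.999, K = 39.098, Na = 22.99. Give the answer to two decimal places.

46.55 weight percent

Formula mass = 0.21·22.99 + 0.79·39.098 + 1·26.982 + 3·28.085 + 8·15.999 = 274.944 g/mol, of which 127.992 g is O.
So O makes up 127.992/274.944 = 0.4655 of the mass, i.e. 46.55%.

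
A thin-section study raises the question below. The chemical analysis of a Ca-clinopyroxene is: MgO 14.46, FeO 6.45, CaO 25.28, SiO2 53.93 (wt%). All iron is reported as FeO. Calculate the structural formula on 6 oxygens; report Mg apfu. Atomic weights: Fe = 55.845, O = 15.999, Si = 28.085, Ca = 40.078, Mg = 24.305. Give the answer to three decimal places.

0.799 Mg apfu

MgO (M=40.304): mol = 0.35877; Mg = 0.35877, O = 0.35877.
FeO (M=71.844): mol = 0.08978; Fe = 0.08978, O = 0.08978.
CaO (M=56.077): mol = 0.45081; Ca = 0.45081, O = 0.45081.
SiO2 (M=60.083): mol = 0.89759; Si = 0.89759, O = 1.79518.
ΣO = 2.69454; factor = 6/ΣO = 2.22673.
Mg apfu = 0.35877 × 2.22673 = 0.799.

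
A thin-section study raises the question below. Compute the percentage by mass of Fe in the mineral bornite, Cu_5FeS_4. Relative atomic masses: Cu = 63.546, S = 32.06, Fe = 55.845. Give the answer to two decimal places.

M(Cu_5FeS_4) = 501.815 g/mol.
Fe contributes 1 × 55.845 = 55.845 g per mole.
55.845/501.815 = 0.1113 → 11.13%.

11.13 wt%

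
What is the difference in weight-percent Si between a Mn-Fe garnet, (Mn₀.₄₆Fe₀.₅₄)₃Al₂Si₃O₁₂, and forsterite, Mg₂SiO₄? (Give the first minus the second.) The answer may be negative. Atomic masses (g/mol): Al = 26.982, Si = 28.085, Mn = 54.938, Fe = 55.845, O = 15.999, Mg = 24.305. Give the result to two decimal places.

-2.99 percentage points

First mineral: 84.255 g Si in 496.490 g formula = 16.97 wt% Si.
Second mineral: 28.085 g Si in 140.691 g formula = 19.96 wt% Si.
16.97% − 19.96% gives a difference of -2.99 percentage points.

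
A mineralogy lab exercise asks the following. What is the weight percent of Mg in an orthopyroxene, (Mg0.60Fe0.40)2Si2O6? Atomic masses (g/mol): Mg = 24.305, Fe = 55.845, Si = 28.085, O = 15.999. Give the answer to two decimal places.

12.90 mass %

M((Mg0.60Fe0.40)2Si2O6) = 226.006 g/mol.
Mg contributes 1.20 × 24.305 = 29.166 g per mole.
29.166/226.006 = 0.1290 → 12.90%.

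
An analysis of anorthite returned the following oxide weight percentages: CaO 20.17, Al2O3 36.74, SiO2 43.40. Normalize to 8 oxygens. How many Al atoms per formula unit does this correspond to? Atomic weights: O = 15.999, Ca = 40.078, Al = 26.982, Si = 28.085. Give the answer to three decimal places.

1.998 Al apfu

CaO: 20.17/56.077 = 0.35968 mol → 0.35968 mol Ca, 0.35968 mol O.
Al2O3: 36.74/101.961 = 0.36033 mol → 0.72066 mol Al, 1.08099 mol O.
SiO2: 43.40/60.083 = 0.72233 mol → 0.72233 mol Si, 1.44466 mol O.
Total oxygen = 2.88533 mol. Normalization factor = 8/2.88533 = 2.77265.
Al per 8 O = 0.72066 × 2.77265 = 1.998.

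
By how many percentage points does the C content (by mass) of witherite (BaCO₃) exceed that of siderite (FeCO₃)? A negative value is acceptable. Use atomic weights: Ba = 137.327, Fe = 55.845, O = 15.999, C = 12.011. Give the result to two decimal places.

-4.28 percentage points

First mineral: 12.011 g C in 197.335 g formula = 6.09 wt% C.
Second mineral: 12.011 g C in 115.853 g formula = 10.37 wt% C.
6.09% − 10.37% gives a difference of -4.28 percentage points.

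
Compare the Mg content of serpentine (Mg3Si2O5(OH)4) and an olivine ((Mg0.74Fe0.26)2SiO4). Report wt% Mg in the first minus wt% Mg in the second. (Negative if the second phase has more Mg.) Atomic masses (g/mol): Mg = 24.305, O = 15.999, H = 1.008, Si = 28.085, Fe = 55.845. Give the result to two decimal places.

3.41 percentage points

Mg in Mg3Si2O5(OH)4: molar mass 277.108 g/mol; 3×24.305 = 72.915 g → 26.31 wt%.
Mg in (Mg0.74Fe0.26)2SiO4: molar mass 157.092 g/mol; 1.48×24.305 = 35.971 g → 22.90 wt%.
Difference = 26.31 − 22.90 = 3.41 percentage points.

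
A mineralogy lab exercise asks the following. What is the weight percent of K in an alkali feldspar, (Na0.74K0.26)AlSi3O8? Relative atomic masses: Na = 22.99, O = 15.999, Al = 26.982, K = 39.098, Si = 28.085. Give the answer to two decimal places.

3.82 mass %

Molar mass of (Na0.74K0.26)AlSi3O8: 0.74·22.99 + 0.26·39.098 + 1·26.982 + 3·28.085 + 8·15.999 = 266.407 g/mol.
Mass of K per formula unit: 0.26 × 39.098 = 10.165 g.
Weight fraction K = 10.165 / 266.407 = 0.0382.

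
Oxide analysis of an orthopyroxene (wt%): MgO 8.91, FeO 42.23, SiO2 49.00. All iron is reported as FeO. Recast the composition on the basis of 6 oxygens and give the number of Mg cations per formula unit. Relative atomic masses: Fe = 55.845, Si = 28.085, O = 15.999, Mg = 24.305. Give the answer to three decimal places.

0.544 Mg apfu

MgO (M=40.304): mol = 0.22107; Mg = 0.22107, O = 0.22107.
FeO (M=71.844): mol = 0.58780; Fe = 0.58780, O = 0.58780.
SiO2 (M=60.083): mol = 0.81554; Si = 0.81554, O = 1.63108.
ΣO = 2.43995; factor = 6/ΣO = 2.45907.
Mg apfu = 0.22107 × 2.45907 = 0.544.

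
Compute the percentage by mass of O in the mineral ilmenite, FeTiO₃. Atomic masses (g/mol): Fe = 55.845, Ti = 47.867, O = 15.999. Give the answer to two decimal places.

M(FeTiO₃) = 151.709 g/mol.
O contributes 3 × 15.999 = 47.997 g per mole.
47.997/151.709 = 0.3164 → 31.64%.

31.64 mass %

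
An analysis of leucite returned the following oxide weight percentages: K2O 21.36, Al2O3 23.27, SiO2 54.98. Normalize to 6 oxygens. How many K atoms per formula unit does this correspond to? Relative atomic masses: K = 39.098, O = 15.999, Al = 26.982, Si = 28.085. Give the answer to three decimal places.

0.993 K apfu

K2O (M=94.195): mol = 0.22676; K = 0.45352, O = 0.22676.
Al2O3 (M=101.961): mol = 0.22822; Al = 0.45644, O = 0.68466.
SiO2 (M=60.083): mol = 0.91507; Si = 0.91507, O = 1.83014.
ΣO = 2.74156; factor = 6/ΣO = 2.18853.
K apfu = 0.45352 × 2.18853 = 0.993.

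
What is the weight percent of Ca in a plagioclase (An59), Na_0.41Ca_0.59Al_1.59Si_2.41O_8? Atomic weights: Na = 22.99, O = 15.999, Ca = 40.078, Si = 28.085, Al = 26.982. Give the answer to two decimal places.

8.70 mass %

Molar mass of Na_0.41Ca_0.59Al_1.59Si_2.41O_8: 0.41*22.99 + 0.59*40.078 + 1.59*26.982 + 2.41*28.085 + 8*15.999 = 271.650 g/mol.
Mass of Ca per formula unit: 0.59 × 40.078 = 23.646 g.
Weight fraction Ca = 23.646 / 271.650 = 0.0870.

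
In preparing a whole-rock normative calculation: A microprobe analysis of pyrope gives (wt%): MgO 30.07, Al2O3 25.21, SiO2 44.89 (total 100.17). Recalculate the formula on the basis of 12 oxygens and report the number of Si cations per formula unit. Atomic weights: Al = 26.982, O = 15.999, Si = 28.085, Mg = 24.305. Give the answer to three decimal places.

MgO (M=40.304): mol = 0.74608; Mg = 0.74608, O = 0.74608.
Al2O3 (M=101.961): mol = 0.24725; Al = 0.49450, O = 0.74175.
SiO2 (M=60.083): mol = 0.74713; Si = 0.74713, O = 1.49426.
ΣO = 2.98209; factor = 12/ΣO = 4.02402.
Si apfu = 0.74713 × 4.02402 = 3.006.

3.006 Si apfu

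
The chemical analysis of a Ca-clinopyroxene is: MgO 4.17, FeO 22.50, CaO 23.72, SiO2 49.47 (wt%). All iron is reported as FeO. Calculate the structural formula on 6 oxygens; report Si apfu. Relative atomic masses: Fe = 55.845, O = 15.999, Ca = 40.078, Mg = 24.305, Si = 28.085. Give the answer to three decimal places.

MgO (M=40.304): mol = 0.10346; Mg = 0.10346, O = 0.10346.
FeO (M=71.844): mol = 0.31318; Fe = 0.31318, O = 0.31318.
CaO (M=56.077): mol = 0.42299; Ca = 0.42299, O = 0.42299.
SiO2 (M=60.083): mol = 0.82336; Si = 0.82336, O = 1.64672.
ΣO = 2.48635; factor = 6/ΣO = 2.41318.
Si apfu = 0.82336 × 2.41318 = 1.987.

1.987 Si apfu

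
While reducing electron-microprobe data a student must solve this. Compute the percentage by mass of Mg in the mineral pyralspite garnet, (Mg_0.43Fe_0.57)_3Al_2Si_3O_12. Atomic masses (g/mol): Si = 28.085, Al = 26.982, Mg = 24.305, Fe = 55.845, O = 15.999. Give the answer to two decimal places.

Formula mass = 1.29·24.305 + 1.71·55.845 + 2·26.982 + 3·28.085 + 12·15.999 = 457.055 g/mol, of which 31.353 g is Mg.
So Mg makes up 31.353/457.055 = 0.0686 of the mass, i.e. 6.86%.

6.86 wt%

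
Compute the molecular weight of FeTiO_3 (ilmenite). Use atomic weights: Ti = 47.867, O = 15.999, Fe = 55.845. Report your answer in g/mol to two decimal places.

151.71 g/mol

The formula mass is the sum 1·55.845 + 1·47.867 + 3·15.999.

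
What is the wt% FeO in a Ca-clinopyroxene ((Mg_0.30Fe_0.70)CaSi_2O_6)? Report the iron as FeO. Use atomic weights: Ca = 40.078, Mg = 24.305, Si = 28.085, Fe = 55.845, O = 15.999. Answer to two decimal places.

21.08 wt%

Formula mass = 238.625 g/mol.
0.70 Fe → 0.7000 mol FeO per formula unit; M(FeO) = 71.844, so FeO mass = 50.291 g.
50.291/238.625 × 100 = 21.08 wt%.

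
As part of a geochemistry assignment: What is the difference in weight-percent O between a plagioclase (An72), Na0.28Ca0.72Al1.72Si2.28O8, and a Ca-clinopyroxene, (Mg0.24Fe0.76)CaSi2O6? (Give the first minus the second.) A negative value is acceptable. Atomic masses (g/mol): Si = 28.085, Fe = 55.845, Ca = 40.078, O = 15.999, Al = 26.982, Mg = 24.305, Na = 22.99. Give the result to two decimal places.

O in Na0.28Ca0.72Al1.72Si2.28O8: molar mass 273.728 g/mol; 8×15.999 = 127.992 g → 46.76 wt%.
O in (Mg0.24Fe0.76)CaSi2O6: molar mass 240.517 g/mol; 6×15.999 = 95.994 g → 39.91 wt%.
Difference = 46.76 − 39.91 = 6.85 percentage points.

6.85 percentage points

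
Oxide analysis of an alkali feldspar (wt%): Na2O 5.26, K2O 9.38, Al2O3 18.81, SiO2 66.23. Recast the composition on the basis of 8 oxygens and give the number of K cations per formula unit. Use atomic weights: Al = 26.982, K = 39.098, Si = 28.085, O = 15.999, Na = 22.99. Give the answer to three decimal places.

0.541 K apfu

Na2O: 5.26/61.979 = 0.08487 mol → 0.16974 mol Na, 0.08487 mol O.
K2O: 9.38/94.195 = 0.09958 mol → 0.19916 mol K, 0.09958 mol O.
Al2O3: 18.81/101.961 = 0.18448 mol → 0.36896 mol Al, 0.55344 mol O.
SiO2: 66.23/60.083 = 1.10231 mol → 1.10231 mol Si, 2.20462 mol O.
Total oxygen = 2.94251 mol. Normalization factor = 8/2.94251 = 2.71877.
K per 8 O = 0.19916 × 2.71877 = 0.541.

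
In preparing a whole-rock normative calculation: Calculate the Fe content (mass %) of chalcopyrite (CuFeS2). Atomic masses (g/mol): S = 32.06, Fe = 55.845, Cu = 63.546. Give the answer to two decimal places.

Formula mass = 1×63.546 + 1×55.845 + 2×32.06 = 183.511 g/mol, of which 55.845 g is Fe.
So Fe makes up 55.845/183.511 = 0.3043 of the mass, i.e. 30.43%.

30.43 mass %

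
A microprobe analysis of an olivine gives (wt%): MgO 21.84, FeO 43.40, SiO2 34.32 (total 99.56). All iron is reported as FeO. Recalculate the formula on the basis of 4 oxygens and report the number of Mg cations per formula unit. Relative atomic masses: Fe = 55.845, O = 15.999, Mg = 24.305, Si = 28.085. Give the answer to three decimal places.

0.947 Mg apfu

MgO (M=40.304): mol = 0.54188; Mg = 0.54188, O = 0.54188.
FeO (M=71.844): mol = 0.60409; Fe = 0.60409, O = 0.60409.
SiO2 (M=60.083): mol = 0.57121; Si = 0.57121, O = 1.14242.
ΣO = 2.28839; factor = 4/ΣO = 1.74795.
Mg apfu = 0.54188 × 1.74795 = 0.947.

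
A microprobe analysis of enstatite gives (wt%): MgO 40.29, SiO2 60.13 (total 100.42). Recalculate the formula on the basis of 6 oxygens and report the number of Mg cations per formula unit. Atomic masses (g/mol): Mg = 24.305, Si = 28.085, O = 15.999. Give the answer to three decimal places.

MgO: 40.29/40.304 = 0.99965 mol → 0.99965 mol Mg, 0.99965 mol O.
SiO2: 60.13/60.083 = 1.00078 mol → 1.00078 mol Si, 2.00156 mol O.
Total oxygen = 3.00121 mol. Normalization factor = 6/3.00121 = 1.99919.
Mg per 6 O = 0.99965 × 1.99919 = 1.998.

1.998 Mg apfu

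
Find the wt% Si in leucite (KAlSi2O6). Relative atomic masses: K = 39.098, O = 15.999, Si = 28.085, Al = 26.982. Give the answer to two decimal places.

25.74 mass %

Molar mass of KAlSi2O6: 1·39.098 + 1·26.982 + 2·28.085 + 6·15.999 = 218.244 g/mol.
Mass of Si per formula unit: 2 × 28.085 = 56.170 g.
Weight fraction Si = 56.170 / 218.244 = 0.2574.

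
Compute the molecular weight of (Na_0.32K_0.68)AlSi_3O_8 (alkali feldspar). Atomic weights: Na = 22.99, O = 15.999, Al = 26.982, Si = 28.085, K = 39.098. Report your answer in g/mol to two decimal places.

273.17 g/mol

The formula mass is the sum 0.32×22.99 + 0.68×39.098 + 1×26.982 + 3×28.085 + 8×15.999.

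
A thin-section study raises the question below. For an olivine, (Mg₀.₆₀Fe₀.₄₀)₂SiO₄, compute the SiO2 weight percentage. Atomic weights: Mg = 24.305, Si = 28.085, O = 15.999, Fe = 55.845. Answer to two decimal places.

Molar mass of (Mg₀.₆₀Fe₀.₄₀)₂SiO₄ = 1.20·24.305 + 0.80·55.845 + 1·28.085 + 4·15.999 = 165.923 g/mol.
Each formula unit contains 1 Si, equivalent to 1/1 = 1.0000 mol SiO2.
M(SiO2) = 1×28.085 + 2×15.999 = 60.083 g/mol.
Mass of SiO2 per formula unit = 1.0000 × 60.083 = 60.083 g.
SiO2 wt% = 60.083 / 165.923 × 100 = 36.21%.

36.21 wt%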